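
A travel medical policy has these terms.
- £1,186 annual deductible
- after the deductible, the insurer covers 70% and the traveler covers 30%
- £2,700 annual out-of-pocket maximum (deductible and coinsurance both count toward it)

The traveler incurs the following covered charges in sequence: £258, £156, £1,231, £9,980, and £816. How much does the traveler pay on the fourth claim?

Claim 1 (£258): all of it applies to the deductible. Traveler owes £258 (running OOP £258).
Claim 2 (£156): entire amount goes to the deductible. Cost to traveler: £156. OOP to date £414.
Claim 3 (£1,231): £772 finishes the deductible; £459 goes to coinsurance; coinsurance £459 × 30% = £137.70. Cost to traveler: £909.70. OOP to date £1,323.70.
Claim 4 (£9,980): 30% coinsurance on £9,980 = £2,994. OOP would hit £4,317.70 > £2,700, so the cap limits the traveler to £2,700 − £1,323.70 = £1,376.30.

£1,376.30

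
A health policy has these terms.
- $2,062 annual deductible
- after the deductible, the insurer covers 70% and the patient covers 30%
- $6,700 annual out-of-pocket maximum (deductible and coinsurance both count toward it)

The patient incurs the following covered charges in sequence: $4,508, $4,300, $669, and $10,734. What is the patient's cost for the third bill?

$200.70

Claim 1 ($4,508): deductible takes $2,062, $2,446 remains; 30% of $2,446 = $733.80. Patient pays $2,795.80; OOP now $2,795.80.
Claim 2 ($4,300): deductible met; 30% of $4,300 = $1,290. Cost to patient: $1,290. OOP to date $4,085.80.
Claim 3 ($669): 30% coinsurance on $669 = $200.70. Patient owes $200.70 (running OOP $4,286.50).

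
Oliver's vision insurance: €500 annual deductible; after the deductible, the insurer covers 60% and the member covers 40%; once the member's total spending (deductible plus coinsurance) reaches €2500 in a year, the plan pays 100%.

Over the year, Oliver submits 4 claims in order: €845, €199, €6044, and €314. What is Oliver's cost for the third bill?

€1782.40

Bill 1, €845: €500 to deductible, leaving €345; 40% of €345 = €138. Cost to member: €638. OOP to date €638.
Bill 2, €199: 40% coinsurance on €199 = €79.60. Cost to member: €79.60. OOP to date €717.60.
Bill 3, €6044: deductible met; 40% of €6044 = €2417.60. OOP would hit €3135.20 > €2500, so the cap limits the member to €2500 − €717.60 = €1782.40.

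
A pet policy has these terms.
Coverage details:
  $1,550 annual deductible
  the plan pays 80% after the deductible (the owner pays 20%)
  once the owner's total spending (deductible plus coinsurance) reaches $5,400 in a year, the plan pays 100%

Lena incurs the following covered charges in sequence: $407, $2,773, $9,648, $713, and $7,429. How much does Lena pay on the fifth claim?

Claim 1 ($407): fully absorbed by the deductible. Owner pays $407; OOP now $407.
Claim 2 ($2,773): $1,143 finishes the deductible; $1,630 goes to coinsurance; owner's 20% is $326. Owner owes $1,469 (running OOP $1,876).
Claim 3 ($9,648): deductible met; 20% of $9,648 = $1,929.60. Owner owes $1,929.60 (running OOP $3,805.60).
Claim 4 ($713): deductible met; 20% of $713 = $142.60. Owner owes $142.60 (running OOP $3,948.20).
Claim 5 ($7,429): deductible met; 20% of $7,429 = $1,485.80. OOP would hit $5,434 > $5,400, so the cap limits the owner to $5,400 − $3,948.20 = $1,451.80.

$1,451.80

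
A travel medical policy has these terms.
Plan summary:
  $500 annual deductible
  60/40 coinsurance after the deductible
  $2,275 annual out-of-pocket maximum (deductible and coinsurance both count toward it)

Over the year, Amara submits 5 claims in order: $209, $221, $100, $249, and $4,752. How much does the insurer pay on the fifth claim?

$3,088.60

Claim 1 — $209: fully absorbed by the deductible. Traveler owes $209 (running OOP $209). Insurer: $209 − $209 = $0.
Claim 2 — $221: all of it applies to the deductible. Traveler pays $221; OOP now $430. Plan pays $221 − $221 = $0.
Claim 3 — $100: $70 finishes the deductible; $30 goes to coinsurance; 40% of $30 = $12. Traveler owes $82 (running OOP $512). Plan pays $100 − $82 = $18.
Claim 4 — $249: deductible already satisfied, so traveler's share is 40% × $249 = $99.60. Cost to traveler: $99.60. OOP to date $611.60. Plan pays $249 − $99.60 = $149.40.
Claim 5 — $4,752: 40% coinsurance on $4,752 = $1,900.80. That would push OOP to $2,512.40, over the $2,275 cap, so traveler pays $2,275 − $611.60 = $1,663.40. Insurer: $4,752 − $1,663.40 = $3,088.60.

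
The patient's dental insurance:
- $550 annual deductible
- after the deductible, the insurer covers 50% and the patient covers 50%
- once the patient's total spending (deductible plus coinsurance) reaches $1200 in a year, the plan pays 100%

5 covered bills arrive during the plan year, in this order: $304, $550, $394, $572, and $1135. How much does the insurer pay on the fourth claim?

Bill 1, $304: fully absorbed by the deductible. Patient owes $304 (running OOP $304). Insurer: $304 − $304 = $0.
Bill 2, $550: $246 to deductible, leaving $304; 50% of $304 = $152. Patient pays $398; OOP now $702. Insurer: $550 − $398 = $152.
Bill 3, $394: deductible met; 50% of $394 = $197. Patient owes $197 (running OOP $899). Insurer: $394 − $197 = $197.
Bill 4, $572: 50% coinsurance on $572 = $286. Patient owes $286 (running OOP $1185). Insurer: $572 − $286 = $286.

$286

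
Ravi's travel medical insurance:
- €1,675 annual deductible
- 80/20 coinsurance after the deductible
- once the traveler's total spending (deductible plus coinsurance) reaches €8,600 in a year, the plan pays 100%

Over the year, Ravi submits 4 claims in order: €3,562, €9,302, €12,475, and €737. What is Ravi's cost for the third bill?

€2,495

Claim 1 (€3,562): deductible takes €1,675, €1,887 remains; coinsurance €1,887 × 20% = €377.40. Cost to traveler: €2,052.40. OOP to date €2,052.40.
Claim 2 (€9,302): deductible already satisfied, so traveler's share is 20% × €9,302 = €1,860.40. Cost to traveler: €1,860.40. OOP to date €3,912.80.
Claim 3 (€12,475): deductible already satisfied, so traveler's share is 20% × €12,475 = €2,495. Traveler pays €2,495; OOP now €6,407.80.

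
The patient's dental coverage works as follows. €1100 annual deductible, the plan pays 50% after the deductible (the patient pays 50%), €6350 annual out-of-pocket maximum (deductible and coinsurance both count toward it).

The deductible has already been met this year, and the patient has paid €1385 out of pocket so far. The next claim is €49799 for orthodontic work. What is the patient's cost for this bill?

€4965

The deductible is already satisfied, so the full bill goes to coinsurance.
50% of €49799 = €24899.50 falls to the patient.
That would bring total out-of-pocket to €26284.50, past the €6350 cap. The patient is capped at €6350 − €1385 = €4965 on this claim.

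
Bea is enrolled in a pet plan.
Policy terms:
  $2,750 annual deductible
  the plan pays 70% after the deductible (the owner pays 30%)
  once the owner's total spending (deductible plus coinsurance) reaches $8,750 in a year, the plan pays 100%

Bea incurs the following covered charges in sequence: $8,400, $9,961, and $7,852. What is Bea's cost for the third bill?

$1,316.70

#1 ($8,400): $2,750 to deductible, leaving $5,650; owner's 30% is $1,695. Cost to owner: $4,445. OOP to date $4,445.
#2 ($9,961): 30% coinsurance on $9,961 = $2,988.30. Cost to owner: $2,988.30. OOP to date $7,433.30.
#3 ($7,852): 30% coinsurance on $7,852 = $2,355.60. That would push OOP to $9,788.90, over the $8,750 cap, so owner pays $8,750 − $7,433.30 = $1,316.70.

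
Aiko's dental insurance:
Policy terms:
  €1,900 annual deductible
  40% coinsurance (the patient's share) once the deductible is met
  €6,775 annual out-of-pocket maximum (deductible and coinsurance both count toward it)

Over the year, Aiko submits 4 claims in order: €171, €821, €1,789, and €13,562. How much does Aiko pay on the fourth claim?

€4,522.60

Claim 1 (€171): entire amount goes to the deductible. Patient pays €171; OOP now €171.
Claim 2 (€821): fully absorbed by the deductible. Patient pays €821; OOP now €992.
Claim 3 (€1,789): €908 finishes the deductible; €881 goes to coinsurance; coinsurance €881 × 40% = €352.40. Patient owes €1,260.40 (running OOP €2,252.40).
Claim 4 (€13,562): 40% coinsurance on €13,562 = €5,424.80. Adding that to €2,252.40 gives €7,677.20, past the €6,775 cap; patient pays only €6,775 − €2,252.40 = €4,522.60.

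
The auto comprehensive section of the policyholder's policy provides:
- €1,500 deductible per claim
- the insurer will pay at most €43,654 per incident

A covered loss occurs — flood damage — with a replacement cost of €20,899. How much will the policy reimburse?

After the deductible, €20,899 − €1,500 = €19,399 remains.
That's under the €43,654 cap, so the insurer reimburses the full €19,399.

€19,399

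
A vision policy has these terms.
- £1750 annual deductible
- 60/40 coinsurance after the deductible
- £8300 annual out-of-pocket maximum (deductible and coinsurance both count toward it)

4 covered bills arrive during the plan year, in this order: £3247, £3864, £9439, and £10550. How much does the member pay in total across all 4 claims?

Bill 1, £3247: £1750 to deductible, leaving £1497; member's 40% is £598.80. Member pays £2348.80; OOP now £2348.80.
Bill 2, £3864: deductible already satisfied, so member's share is 40% × £3864 = £1545.60. Member pays £1545.60; OOP now £3894.40.
Bill 3, £9439: deductible already satisfied, so member's share is 40% × £9439 = £3775.60. Cost to member: £3775.60. OOP to date £7670.
Bill 4, £10550: deductible already satisfied, so member's share is 40% × £10550 = £4220. Adding that to £7670 gives £11890, past the £8300 cap; member pays only £8300 − £7670 = £630.
Summing the member's payments: £2348.80 + £1545.60 + £3775.60 + £630 = £8300.

£8300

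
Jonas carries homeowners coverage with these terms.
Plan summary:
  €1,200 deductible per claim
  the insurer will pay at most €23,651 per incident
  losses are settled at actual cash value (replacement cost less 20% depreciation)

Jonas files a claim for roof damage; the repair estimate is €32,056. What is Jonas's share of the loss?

€8,405

At 20% depreciation, ACV = €32,056 − €6,411.20 = €25,644.80.
Less the €1,200 deductible: €25,644.80 − €1,200 = €24,444.80.
The €23,651 per-incident cap binds; insurer pays €23,651.
The homeowner bears the rest of the original loss: €32,056 − €23,651 = €8,405.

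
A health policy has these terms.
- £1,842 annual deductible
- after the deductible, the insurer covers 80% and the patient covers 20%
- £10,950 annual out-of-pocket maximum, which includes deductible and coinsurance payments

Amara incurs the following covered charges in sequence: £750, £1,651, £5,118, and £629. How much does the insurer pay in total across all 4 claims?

£5,044.80

Claim 1 — £750: entire amount goes to the deductible. Patient pays £750; OOP now £750. Plan pays £750 − £750 = £0.
Claim 2 — £1,651: £1,092 to deductible, leaving £559; coinsurance £559 × 20% = £111.80. Patient pays £1,203.80; OOP now £1,953.80. Insurer: £1,651 − £1,203.80 = £447.20.
Claim 3 — £5,118: deductible already satisfied, so patient's share is 20% × £5,118 = £1,023.60. Cost to patient: £1,023.60. OOP to date £2,977.40. Insurer: £5,118 − £1,023.60 = £4,094.40.
Claim 4 — £629: deductible met; 20% of £629 = £125.80. Patient pays £125.80; OOP now £3,103.20. Insurer: £629 − £125.80 = £503.20.
Insurer total = bills − patient's total = £8,148 − £3,103.20 = £5,044.80.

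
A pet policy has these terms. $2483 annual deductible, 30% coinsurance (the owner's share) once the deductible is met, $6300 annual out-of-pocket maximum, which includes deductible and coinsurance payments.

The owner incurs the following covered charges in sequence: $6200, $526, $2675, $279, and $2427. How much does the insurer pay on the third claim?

$1872.50

Claim 1 ($6200): $2483 finishes the deductible; $3717 goes to coinsurance; owner's 30% is $1115.10. Owner pays $3598.10; OOP now $3598.10. Plan pays $6200 − $3598.10 = $2601.90.
Claim 2 ($526): deductible met; 30% of $526 = $157.80. Owner owes $157.80 (running OOP $3755.90). Plan pays $526 − $157.80 = $368.20.
Claim 3 ($2675): 30% coinsurance on $2675 = $802.50. Owner owes $802.50 (running OOP $4558.40). Plan pays $2675 − $802.50 = $1872.50.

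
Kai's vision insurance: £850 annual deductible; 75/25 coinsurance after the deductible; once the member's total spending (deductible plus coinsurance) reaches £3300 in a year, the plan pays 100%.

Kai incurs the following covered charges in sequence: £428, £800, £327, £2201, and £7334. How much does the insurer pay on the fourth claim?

Bill 1, £428: all of it applies to the deductible. Member pays £428; OOP now £428. Plan pays £428 − £428 = £0.
Bill 2, £800: deductible takes £422, £378 remains; 25% of £378 = £94.50. Member owes £516.50 (running OOP £944.50). Insurer: £800 − £516.50 = £283.50.
Bill 3, £327: 25% coinsurance on £327 = £81.75. Member pays £81.75; OOP now £1026.25. Insurer: £327 − £81.75 = £245.25.
Bill 4, £2201: deductible met; 25% of £2201 = £550.25. Member owes £550.25 (running OOP £1576.50). Plan pays £2201 − £550.25 = £1650.75.

£1650.75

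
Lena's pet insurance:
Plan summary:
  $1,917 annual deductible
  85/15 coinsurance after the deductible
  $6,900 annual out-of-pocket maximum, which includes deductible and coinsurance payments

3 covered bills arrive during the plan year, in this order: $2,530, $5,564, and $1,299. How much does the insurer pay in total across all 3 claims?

$6,354.60

#1 ($2,530): $1,917 finishes the deductible; $613 goes to coinsurance; owner's 15% is $91.95. Owner owes $2,008.95 (running OOP $2,008.95). Plan pays $2,530 − $2,008.95 = $521.05.
#2 ($5,564): deductible met; 15% of $5,564 = $834.60. Cost to owner: $834.60. OOP to date $2,843.55. Plan pays $5,564 − $834.60 = $4,729.40.
#3 ($1,299): 15% coinsurance on $1,299 = $194.85. Cost to owner: $194.85. OOP to date $3,038.40. Plan pays $1,299 − $194.85 = $1,104.15.
Insurer total: $521.05 + $4,729.40 + $1,104.15 = $6,354.60.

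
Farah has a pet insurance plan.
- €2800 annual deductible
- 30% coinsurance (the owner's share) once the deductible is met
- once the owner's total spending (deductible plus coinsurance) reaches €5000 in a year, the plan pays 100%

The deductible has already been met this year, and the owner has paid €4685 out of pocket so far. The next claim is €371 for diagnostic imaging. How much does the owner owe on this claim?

€111.30

With the deductible met, the entire €371 is subject to coinsurance.
30% of €371 = €111.30 falls to the owner.
Total out-of-pocket so far would be €4685 + €111.30 = €4796.30, below the €5000 cap — no reduction.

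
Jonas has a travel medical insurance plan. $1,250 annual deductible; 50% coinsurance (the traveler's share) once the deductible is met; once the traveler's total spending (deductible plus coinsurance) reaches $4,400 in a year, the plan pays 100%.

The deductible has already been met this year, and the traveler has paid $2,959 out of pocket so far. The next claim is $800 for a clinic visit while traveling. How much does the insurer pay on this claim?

The deductible is already satisfied, so the full bill goes to coinsurance.
Coinsurance: $800 × 50% = $400.
Cumulative spending $2,959 + $400 = $3,359 stays under the $4,400 maximum.
Insurer pays the balance: $800 − $400 = $400.

$400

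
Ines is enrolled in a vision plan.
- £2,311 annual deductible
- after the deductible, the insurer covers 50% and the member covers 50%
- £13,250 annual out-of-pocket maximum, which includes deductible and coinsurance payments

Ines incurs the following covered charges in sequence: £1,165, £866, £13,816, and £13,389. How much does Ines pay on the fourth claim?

£4,171

Claim 1 — £1,165: entire amount goes to the deductible. Member owes £1,165 (running OOP £1,165).
Claim 2 — £866: fully absorbed by the deductible. Member owes £866 (running OOP £2,031).
Claim 3 — £13,816: £280 to deductible, leaving £13,536; 50% of £13,536 = £6,768. Member pays £7,048; OOP now £9,079.
Claim 4 — £13,389: deductible met; 50% of £13,389 = £6,694.50. Adding that to £9,079 gives £15,773.50, past the £13,250 cap; member pays only £13,250 − £9,079 = £4,171.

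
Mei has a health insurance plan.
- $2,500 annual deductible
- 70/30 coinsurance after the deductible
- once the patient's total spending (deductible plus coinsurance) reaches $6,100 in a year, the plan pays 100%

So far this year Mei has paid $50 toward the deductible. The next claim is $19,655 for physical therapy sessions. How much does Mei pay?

$6,050

$50 of the $2,500 deductible is already met, leaving $2,450.
That leaves $19,655 − $2,450 = $17,205 for coinsurance.
30% of $17,205 = $5,161.50 falls to the patient.
Patient responsibility before any cap: $2,450 + $5,161.50 = $7,611.50.
Year-to-date out-of-pocket would reach $50 + $7,611.50 = $7,661.50, above the $6,100 maximum, so the patient pays only $6,100 − $50 = $6,050.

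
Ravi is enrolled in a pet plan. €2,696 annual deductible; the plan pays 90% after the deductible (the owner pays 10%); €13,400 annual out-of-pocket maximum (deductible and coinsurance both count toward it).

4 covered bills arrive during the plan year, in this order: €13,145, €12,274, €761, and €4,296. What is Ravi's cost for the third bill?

Claim 1 — €13,145: deductible takes €2,696, €10,449 remains; 10% of €10,449 = €1,044.90. Owner owes €3,740.90 (running OOP €3,740.90).
Claim 2 — €12,274: deductible met; 10% of €12,274 = €1,227.40. Owner owes €1,227.40 (running OOP €4,968.30).
Claim 3 — €761: deductible already satisfied, so owner's share is 10% × €761 = €76.10. Owner pays €76.10; OOP now €5,044.40.

€76.10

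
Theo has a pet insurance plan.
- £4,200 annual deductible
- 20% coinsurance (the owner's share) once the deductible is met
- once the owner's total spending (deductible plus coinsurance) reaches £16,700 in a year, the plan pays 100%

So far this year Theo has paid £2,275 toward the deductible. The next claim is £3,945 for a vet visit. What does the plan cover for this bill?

£1,616

£2,275 of the £4,200 deductible is already met, leaving £1,925.
The remaining £2,020 (= £3,945 − £1,925) moves to coinsurance.
Owner's 20% share of £2,020 is £404.
So the owner owes £1,925 + £404 = £2,329 before any cap.
Total out-of-pocket so far would be £2,275 + £2,329 = £4,604, below the £16,700 cap — no reduction.
The plan picks up £3,945 − £2,329 = £1,616.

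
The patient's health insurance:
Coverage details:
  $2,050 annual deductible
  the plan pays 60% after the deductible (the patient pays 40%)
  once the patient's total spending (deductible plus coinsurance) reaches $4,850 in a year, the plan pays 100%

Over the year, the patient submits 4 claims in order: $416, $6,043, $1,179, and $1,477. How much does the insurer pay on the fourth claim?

$912.20

Claim 1 — $416: all of it applies to the deductible. Patient pays $416; OOP now $416. Insurer: $416 − $416 = $0.
Claim 2 — $6,043: deductible takes $1,634, $4,409 remains; patient's 40% is $1,763.60. Patient pays $3,397.60; OOP now $3,813.60. Insurer: $6,043 − $3,397.60 = $2,645.40.
Claim 3 — $1,179: 40% coinsurance on $1,179 = $471.60. Patient owes $471.60 (running OOP $4,285.20). Plan pays $1,179 − $471.60 = $707.40.
Claim 4 — $1,477: 40% coinsurance on $1,477 = $590.80. Adding that to $4,285.20 gives $4,876, past the $4,850 cap; patient pays only $4,850 − $4,285.20 = $564.80. Plan pays $1,477 − $564.80 = $912.20.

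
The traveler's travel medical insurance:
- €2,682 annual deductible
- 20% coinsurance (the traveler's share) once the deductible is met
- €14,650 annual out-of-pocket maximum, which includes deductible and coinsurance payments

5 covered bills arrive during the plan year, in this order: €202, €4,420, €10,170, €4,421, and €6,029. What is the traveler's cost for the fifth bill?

#1 (€202): fully absorbed by the deductible. Cost to traveler: €202. OOP to date €202.
#2 (€4,420): deductible takes €2,480, €1,940 remains; traveler's 20% is €388. Traveler owes €2,868 (running OOP €3,070).
#3 (€10,170): deductible already satisfied, so traveler's share is 20% × €10,170 = €2,034. Traveler pays €2,034; OOP now €5,104.
#4 (€4,421): 20% coinsurance on €4,421 = €884.20. Traveler owes €884.20 (running OOP €5,988.20).
#5 (€6,029): deductible already satisfied, so traveler's share is 20% × €6,029 = €1,205.80. Traveler pays €1,205.80; OOP now €7,194.

€1,205.80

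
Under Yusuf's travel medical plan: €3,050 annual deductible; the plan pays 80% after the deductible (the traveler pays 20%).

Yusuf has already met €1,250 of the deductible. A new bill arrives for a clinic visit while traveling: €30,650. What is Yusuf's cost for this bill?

Remaining deductible: €3,050 − €1,250 = €1,800.
After the €1,800 deductible portion, €30,650 − €1,800 = €28,850 is subject to coinsurance.
20% of €28,850 = €5,770 falls to the traveler.
Traveler responsibility: €1,800 + €5,770 = €7,570.

€7,570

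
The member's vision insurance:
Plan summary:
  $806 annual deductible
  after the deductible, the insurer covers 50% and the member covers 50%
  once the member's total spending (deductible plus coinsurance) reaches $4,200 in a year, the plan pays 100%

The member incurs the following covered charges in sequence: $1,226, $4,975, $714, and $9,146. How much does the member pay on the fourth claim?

$339.50

Claim 1 — $1,226: $806 to deductible, leaving $420; coinsurance $420 × 50% = $210. Member pays $1,016; OOP now $1,016.
Claim 2 — $4,975: deductible already satisfied, so member's share is 50% × $4,975 = $2,487.50. Member owes $2,487.50 (running OOP $3,503.50).
Claim 3 — $714: 50% coinsurance on $714 = $357. Cost to member: $357. OOP to date $3,860.50.
Claim 4 — $9,146: 50% coinsurance on $9,146 = $4,573. That would push OOP to $8,433.50, over the $4,200 cap, so member pays $4,200 − $3,860.50 = $339.50.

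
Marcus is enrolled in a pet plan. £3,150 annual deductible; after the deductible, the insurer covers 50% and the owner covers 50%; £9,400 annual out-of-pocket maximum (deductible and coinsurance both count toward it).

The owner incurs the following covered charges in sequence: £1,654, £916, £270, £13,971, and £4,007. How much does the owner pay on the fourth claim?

£6,560

Claim 1 — £1,654: all of it applies to the deductible. Owner pays £1,654; OOP now £1,654.
Claim 2 — £916: all of it applies to the deductible. Owner pays £916; OOP now £2,570.
Claim 3 — £270: all of it applies to the deductible. Owner pays £270; OOP now £2,840.
Claim 4 — £13,971: £310 to deductible, leaving £13,661; 50% of £13,661 = £6,830.50. Deductible plus coinsurance: £310 + £6,830.50 = £7,140.50. Adding that to £2,840 gives £9,980.50, past the £9,400 cap; owner pays only £9,400 − £2,840 = £6,560.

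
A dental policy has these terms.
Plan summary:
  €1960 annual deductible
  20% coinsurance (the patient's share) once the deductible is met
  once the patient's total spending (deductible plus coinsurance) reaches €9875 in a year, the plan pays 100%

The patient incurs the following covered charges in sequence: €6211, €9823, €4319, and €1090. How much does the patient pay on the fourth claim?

Bill 1, €6211: deductible takes €1960, €4251 remains; 20% of €4251 = €850.20. Patient pays €2810.20; OOP now €2810.20.
Bill 2, €9823: 20% coinsurance on €9823 = €1964.60. Cost to patient: €1964.60. OOP to date €4774.80.
Bill 3, €4319: 20% coinsurance on €4319 = €863.80. Cost to patient: €863.80. OOP to date €5638.60.
Bill 4, €1090: deductible met; 20% of €1090 = €218. Patient owes €218 (running OOP €5856.60).

€218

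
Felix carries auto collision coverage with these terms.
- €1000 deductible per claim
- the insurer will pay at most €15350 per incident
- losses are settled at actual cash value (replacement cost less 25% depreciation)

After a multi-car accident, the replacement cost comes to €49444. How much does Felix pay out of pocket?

Actual cash value after 25% depreciation: €49444 × 75% = €37083.
Less the €1000 deductible: €37083 − €1000 = €36083.
The €15350 per-incident cap binds; insurer pays €15350.
Out of pocket: €49444 − €15350 = €34094.

€34094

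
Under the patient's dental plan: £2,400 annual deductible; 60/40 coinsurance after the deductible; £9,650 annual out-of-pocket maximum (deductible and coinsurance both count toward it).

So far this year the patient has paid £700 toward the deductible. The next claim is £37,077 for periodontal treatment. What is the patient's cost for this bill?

£8,950

£700 of the £2,400 deductible is already met, leaving £1,700.
The remaining £35,377 (= £37,077 − £1,700) moves to coinsurance.
40% of £35,377 = £14,150.80 falls to the patient.
So the patient owes £1,700 + £14,150.80 = £15,850.80 before any cap.
Year-to-date out-of-pocket would reach £700 + £15,850.80 = £16,550.80, above the £9,650 maximum, so the patient pays only £9,650 − £700 = £8,950.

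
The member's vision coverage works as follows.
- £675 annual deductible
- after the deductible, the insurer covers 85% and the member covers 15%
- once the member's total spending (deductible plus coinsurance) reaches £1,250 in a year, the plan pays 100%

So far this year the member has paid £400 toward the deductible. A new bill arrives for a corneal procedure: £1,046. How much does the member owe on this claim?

£390.65

£400 of the £675 deductible is already met, leaving £275.
That leaves £1,046 − £275 = £771 for coinsurance.
15% of £771 = £115.65 falls to the member.
Member responsibility before any cap: £275 + £115.65 = £390.65.
Total out-of-pocket so far would be £400 + £390.65 = £790.65, below the £1,250 cap — no reduction.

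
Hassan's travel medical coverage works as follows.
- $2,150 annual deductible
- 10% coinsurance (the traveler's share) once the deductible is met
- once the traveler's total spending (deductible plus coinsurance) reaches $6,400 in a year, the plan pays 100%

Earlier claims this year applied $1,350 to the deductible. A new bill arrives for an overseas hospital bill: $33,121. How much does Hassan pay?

$4,032.10

Deductible still to meet: $2,150 − $1,350 = $800.
After the $800 deductible portion, $33,121 − $800 = $32,321 is subject to coinsurance.
Traveler's 10% share of $32,321 is $3,232.10.
That puts the traveler's cost at $800 + $3,232.10 = $4,032.10 before any cap.
Cumulative spending $1,350 + $4,032.10 = $5,382.10 stays under the $6,400 maximum.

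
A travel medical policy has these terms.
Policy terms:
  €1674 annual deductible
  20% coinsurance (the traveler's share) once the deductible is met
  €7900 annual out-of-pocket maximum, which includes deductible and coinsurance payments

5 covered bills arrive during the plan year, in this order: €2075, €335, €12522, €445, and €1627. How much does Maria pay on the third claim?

Claim 1 (€2075): deductible takes €1674, €401 remains; traveler's 20% is €80.20. Traveler pays €1754.20; OOP now €1754.20.
Claim 2 (€335): deductible met; 20% of €335 = €67. Traveler pays €67; OOP now €1821.20.
Claim 3 (€12522): 20% coinsurance on €12522 = €2504.40. Cost to traveler: €2504.40. OOP to date €4325.60.

€2504.40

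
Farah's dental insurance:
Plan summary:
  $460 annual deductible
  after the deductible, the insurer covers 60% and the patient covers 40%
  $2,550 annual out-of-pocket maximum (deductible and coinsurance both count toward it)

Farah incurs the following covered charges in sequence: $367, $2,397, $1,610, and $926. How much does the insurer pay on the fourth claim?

$555.60

#1 ($367): entire amount goes to the deductible. Patient owes $367 (running OOP $367). Insurer: $367 − $367 = $0.
#2 ($2,397): $93 finishes the deductible; $2,304 goes to coinsurance; coinsurance $2,304 × 40% = $921.60. Cost to patient: $1,014.60. OOP to date $1,381.60. Plan pays $2,397 − $1,014.60 = $1,382.40.
#3 ($1,610): 40% coinsurance on $1,610 = $644. Patient pays $644; OOP now $2,025.60. Plan pays $1,610 − $644 = $966.
#4 ($926): deductible met; 40% of $926 = $370.40. Cost to patient: $370.40. OOP to date $2,396. Insurer: $926 − $370.40 = $555.60.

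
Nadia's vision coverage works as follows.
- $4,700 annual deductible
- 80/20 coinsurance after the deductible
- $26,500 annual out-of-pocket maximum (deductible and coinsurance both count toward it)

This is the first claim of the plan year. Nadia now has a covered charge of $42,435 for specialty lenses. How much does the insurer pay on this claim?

Nothing has been paid toward the $4,700 deductible, so the first $4,700 of this charge is applied there.
The remaining $37,735 (= $42,435 − $4,700) moves to coinsurance.
20% of $37,735 = $7,547 falls to the member.
So the member owes $4,700 + $7,547 = $12,247 before any cap.
Year-to-date out-of-pocket becomes $0 + $12,247 = $12,247, still under the $26,500 maximum, so no cap applies.
The insurer covers the remainder: $42,435 − $12,247 = $30,188.

$30,188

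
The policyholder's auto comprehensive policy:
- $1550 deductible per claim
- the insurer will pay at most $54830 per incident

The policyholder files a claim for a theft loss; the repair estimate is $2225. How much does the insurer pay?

$675

After the deductible, $2225 − $1550 = $675 remains.
$675 is within the $54830 limit, so the insurer pays $675.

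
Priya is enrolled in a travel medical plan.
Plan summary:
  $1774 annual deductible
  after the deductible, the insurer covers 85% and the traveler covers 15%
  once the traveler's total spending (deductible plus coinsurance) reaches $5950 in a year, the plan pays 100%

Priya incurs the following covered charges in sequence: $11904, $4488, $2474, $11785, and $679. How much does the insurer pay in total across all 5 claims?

Claim 1 — $11904: $1774 finishes the deductible; $10130 goes to coinsurance; coinsurance $10130 × 15% = $1519.50. Traveler pays $3293.50; OOP now $3293.50. Insurer: $11904 − $3293.50 = $8610.50.
Claim 2 — $4488: deductible met; 15% of $4488 = $673.20. Cost to traveler: $673.20. OOP to date $3966.70. Insurer: $4488 − $673.20 = $3814.80.
Claim 3 — $2474: 15% coinsurance on $2474 = $371.10. Traveler owes $371.10 (running OOP $4337.80). Plan pays $2474 − $371.10 = $2102.90.
Claim 4 — $11785: deductible already satisfied, so traveler's share is 15% × $11785 = $1767.75. OOP would hit $6105.55 > $5950, so the cap limits the traveler to $5950 − $4337.80 = $1612.20. Insurer: $11785 − $1612.20 = $10172.80.
Claim 5 — $679: deductible met; 15% of $679 = $101.85. Adding that to $5950 gives $6051.85, past the $5950 cap; traveler pays only $5950 − $5950 = $0. Plan pays $679 − $0 = $679.
Insurer total = bills − traveler's total = $31330 − $5950 = $25380.

$25380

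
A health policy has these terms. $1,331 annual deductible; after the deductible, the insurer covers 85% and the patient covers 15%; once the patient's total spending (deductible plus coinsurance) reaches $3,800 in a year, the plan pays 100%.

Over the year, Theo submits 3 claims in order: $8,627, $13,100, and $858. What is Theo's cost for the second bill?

#1 ($8,627): $1,331 to deductible, leaving $7,296; coinsurance $7,296 × 15% = $1,094.40. Cost to patient: $2,425.40. OOP to date $2,425.40.
#2 ($13,100): deductible already satisfied, so patient's share is 15% × $13,100 = $1,965. Adding that to $2,425.40 gives $4,390.40, past the $3,800 cap; patient pays only $3,800 − $2,425.40 = $1,374.60.

$1,374.60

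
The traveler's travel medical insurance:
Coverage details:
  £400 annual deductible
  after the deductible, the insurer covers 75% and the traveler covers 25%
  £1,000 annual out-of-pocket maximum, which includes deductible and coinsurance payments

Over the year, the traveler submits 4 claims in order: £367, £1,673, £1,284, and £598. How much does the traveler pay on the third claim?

Claim 1 (£367): entire amount goes to the deductible. Traveler pays £367; OOP now £367.
Claim 2 (£1,673): deductible takes £33, £1,640 remains; 25% of £1,640 = £410. Traveler owes £443 (running OOP £810).
Claim 3 (£1,284): 25% coinsurance on £1,284 = £321. Adding that to £810 gives £1,131, past the £1,000 cap; traveler pays only £1,000 − £810 = £190.

£190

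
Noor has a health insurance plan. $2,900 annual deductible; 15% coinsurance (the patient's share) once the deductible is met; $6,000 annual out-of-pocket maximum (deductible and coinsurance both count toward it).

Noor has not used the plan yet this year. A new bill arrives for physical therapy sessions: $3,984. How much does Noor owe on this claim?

$3,062.60

Nothing has been paid toward the $2,900 deductible, so the first $2,900 of this charge is applied there.
After the $2,900 deductible portion, $3,984 − $2,900 = $1,084 is subject to coinsurance.
15% of $1,084 = $162.60 falls to the patient.
That puts the patient's cost at $2,900 + $162.60 = $3,062.60 before any cap.
Cumulative spending $0 + $3,062.60 = $3,062.60 stays under the $6,000 maximum.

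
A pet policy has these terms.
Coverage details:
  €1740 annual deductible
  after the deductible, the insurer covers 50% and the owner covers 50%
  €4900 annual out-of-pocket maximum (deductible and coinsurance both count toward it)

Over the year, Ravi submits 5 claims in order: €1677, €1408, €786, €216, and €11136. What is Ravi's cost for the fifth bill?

€1986.50

Claim 1 (€1677): entire amount goes to the deductible. Owner owes €1677 (running OOP €1677).
Claim 2 (€1408): €63 to deductible, leaving €1345; 50% of €1345 = €672.50. Owner pays €735.50; OOP now €2412.50.
Claim 3 (€786): deductible already satisfied, so owner's share is 50% × €786 = €393. Cost to owner: €393. OOP to date €2805.50.
Claim 4 (€216): deductible already satisfied, so owner's share is 50% × €216 = €108. Owner owes €108 (running OOP €2913.50).
Claim 5 (€11136): deductible already satisfied, so owner's share is 50% × €11136 = €5568. OOP would hit €8481.50 > €4900, so the cap limits the owner to €4900 − €2913.50 = €1986.50.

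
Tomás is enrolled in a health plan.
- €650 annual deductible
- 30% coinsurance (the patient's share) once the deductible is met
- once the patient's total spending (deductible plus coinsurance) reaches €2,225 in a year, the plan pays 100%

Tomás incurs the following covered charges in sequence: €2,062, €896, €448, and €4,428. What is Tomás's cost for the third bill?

€134.40

Bill 1, €2,062: €650 to deductible, leaving €1,412; 30% of €1,412 = €423.60. Patient owes €1,073.60 (running OOP €1,073.60).
Bill 2, €896: deductible already satisfied, so patient's share is 30% × €896 = €268.80. Patient pays €268.80; OOP now €1,342.40.
Bill 3, €448: deductible met; 30% of €448 = €134.40. Patient pays €134.40; OOP now €1,476.80.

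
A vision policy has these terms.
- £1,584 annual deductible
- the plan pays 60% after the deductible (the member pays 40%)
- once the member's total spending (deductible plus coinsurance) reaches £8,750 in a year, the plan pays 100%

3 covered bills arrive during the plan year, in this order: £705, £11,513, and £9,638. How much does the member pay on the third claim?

Claim 1 — £705: entire amount goes to the deductible. Cost to member: £705. OOP to date £705.
Claim 2 — £11,513: £879 to deductible, leaving £10,634; 40% of £10,634 = £4,253.60. Cost to member: £5,132.60. OOP to date £5,837.60.
Claim 3 — £9,638: deductible met; 40% of £9,638 = £3,855.20. That would push OOP to £9,692.80, over the £8,750 cap, so member pays £8,750 − £5,837.60 = £2,912.40.

£2,912.40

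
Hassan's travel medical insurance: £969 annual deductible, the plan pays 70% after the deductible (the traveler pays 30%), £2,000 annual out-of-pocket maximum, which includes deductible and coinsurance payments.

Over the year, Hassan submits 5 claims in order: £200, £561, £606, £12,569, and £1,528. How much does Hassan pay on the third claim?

£327.40

#1 (£200): fully absorbed by the deductible. Traveler owes £200 (running OOP £200).
#2 (£561): entire amount goes to the deductible. Traveler owes £561 (running OOP £761).
#3 (£606): deductible takes £208, £398 remains; traveler's 30% is £119.40. Traveler pays £327.40; OOP now £1,088.40.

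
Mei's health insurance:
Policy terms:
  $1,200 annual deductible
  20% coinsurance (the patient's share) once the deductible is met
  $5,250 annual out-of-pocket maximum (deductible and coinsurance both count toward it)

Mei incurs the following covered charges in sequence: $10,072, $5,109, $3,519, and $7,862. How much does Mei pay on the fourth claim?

#1 ($10,072): $1,200 finishes the deductible; $8,872 goes to coinsurance; 20% of $8,872 = $1,774.40. Patient owes $2,974.40 (running OOP $2,974.40).
#2 ($5,109): deductible met; 20% of $5,109 = $1,021.80. Patient pays $1,021.80; OOP now $3,996.20.
#3 ($3,519): deductible met; 20% of $3,519 = $703.80. Patient pays $703.80; OOP now $4,700.
#4 ($7,862): deductible met; 20% of $7,862 = $1,572.40. That would push OOP to $6,272.40, over the $5,250 cap, so patient pays $5,250 − $4,700 = $550.

$550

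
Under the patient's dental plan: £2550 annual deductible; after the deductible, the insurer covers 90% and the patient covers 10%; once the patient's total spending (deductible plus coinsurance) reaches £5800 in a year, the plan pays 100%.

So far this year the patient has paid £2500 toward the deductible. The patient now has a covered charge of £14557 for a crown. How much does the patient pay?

£1500.70

Deductible still to meet: £2550 − £2500 = £50.
The remaining £14507 (= £14557 − £50) moves to coinsurance.
10% of £14507 = £1450.70 falls to the patient.
That puts the patient's cost at £50 + £1450.70 = £1500.70 before any cap.
Cumulative spending £2500 + £1500.70 = £4000.70 stays under the £5800 maximum.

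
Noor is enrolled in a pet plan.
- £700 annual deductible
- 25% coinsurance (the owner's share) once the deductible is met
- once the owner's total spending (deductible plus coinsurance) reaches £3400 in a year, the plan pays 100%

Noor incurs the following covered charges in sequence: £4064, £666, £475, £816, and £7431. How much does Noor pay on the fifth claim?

£1369.75

Bill 1, £4064: deductible takes £700, £3364 remains; owner's 25% is £841. Owner pays £1541; OOP now £1541.
Bill 2, £666: deductible already satisfied, so owner's share is 25% × £666 = £166.50. Owner pays £166.50; OOP now £1707.50.
Bill 3, £475: deductible met; 25% of £475 = £118.75. Owner pays £118.75; OOP now £1826.25.
Bill 4, £816: deductible met; 25% of £816 = £204. Owner owes £204 (running OOP £2030.25).
Bill 5, £7431: deductible met; 25% of £7431 = £1857.75. OOP would hit £3888 > £3400, so the cap limits the owner to £3400 − £2030.25 = £1369.75.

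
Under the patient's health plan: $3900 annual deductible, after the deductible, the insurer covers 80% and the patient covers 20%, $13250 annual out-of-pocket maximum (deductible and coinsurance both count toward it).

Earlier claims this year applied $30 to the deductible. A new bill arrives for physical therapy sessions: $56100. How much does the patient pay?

Remaining deductible: $3900 − $30 = $3870.
After the $3870 deductible portion, $56100 − $3870 = $52230 is subject to coinsurance.
20% of $52230 = $10446 falls to the patient.
So the patient owes $3870 + $10446 = $14316 before any cap.
That would bring total out-of-pocket to $14346, past the $13250 cap. The patient is capped at $13250 − $30 = $13220 on this claim.

$13220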